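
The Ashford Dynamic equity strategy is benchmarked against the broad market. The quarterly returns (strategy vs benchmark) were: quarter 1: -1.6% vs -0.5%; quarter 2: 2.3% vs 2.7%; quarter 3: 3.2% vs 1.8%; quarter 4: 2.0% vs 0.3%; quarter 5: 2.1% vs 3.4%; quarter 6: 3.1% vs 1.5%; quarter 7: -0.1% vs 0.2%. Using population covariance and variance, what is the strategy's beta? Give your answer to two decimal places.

r̄p = 1.5714%,  r̄m = 1.3429%
Cov = Σ(rp − r̄p)(rm − r̄m) / 7 = 1.4812
Var(rm) = Σ(rm − r̄m)² / 7 = 1.7282
β = Cov / Var = 1.4812 / 1.7282 = 0.8571

0.86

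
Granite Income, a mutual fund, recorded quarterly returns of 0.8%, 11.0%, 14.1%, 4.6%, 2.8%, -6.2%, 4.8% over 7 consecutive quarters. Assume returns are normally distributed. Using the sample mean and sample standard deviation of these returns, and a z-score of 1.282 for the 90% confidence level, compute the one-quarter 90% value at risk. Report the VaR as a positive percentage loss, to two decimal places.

r̄ = (0.8 + 11 + 14.1 + 4.6 + 2.8 − 6.2 + 4.8) / 7 = 4.5571%
Σ(r − r̄)² = (0.8 − 4.5571)² + (11 − 4.5571)² + … = 265.5571
sample σ = √(265.5571 / 6) = √44.2595 = 6.6528%
VaR = −(r̄ − z·σ) = −(4.5571 − 1.282 × 6.6528) = −(-3.9718) = 3.9718%

3.97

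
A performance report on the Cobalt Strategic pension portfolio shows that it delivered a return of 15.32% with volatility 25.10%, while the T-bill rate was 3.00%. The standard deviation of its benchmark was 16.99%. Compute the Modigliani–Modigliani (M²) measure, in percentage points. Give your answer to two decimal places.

Sharpe = (Rp − Rf) / σp = (15.32% − 3.00%) / 25.10% = 0.4908
M² = Rf + Sharpe × σm = 3.00% + 0.4908 × 16.99% = 11.3387%

11.34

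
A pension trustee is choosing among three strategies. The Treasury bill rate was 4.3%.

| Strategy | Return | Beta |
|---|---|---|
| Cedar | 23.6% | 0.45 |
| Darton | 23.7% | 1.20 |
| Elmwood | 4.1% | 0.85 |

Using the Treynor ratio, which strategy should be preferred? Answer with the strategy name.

Cedar: Treynor = (23.6% − 4.3%) / 0.45 = 42.889
Darton: Treynor = (23.7% − 4.3%) / 1.20 = 16.167
Elmwood: Treynor = (4.1% − 4.3%) / 0.85 = -0.235
Highest: Cedar (42.889).

Cedar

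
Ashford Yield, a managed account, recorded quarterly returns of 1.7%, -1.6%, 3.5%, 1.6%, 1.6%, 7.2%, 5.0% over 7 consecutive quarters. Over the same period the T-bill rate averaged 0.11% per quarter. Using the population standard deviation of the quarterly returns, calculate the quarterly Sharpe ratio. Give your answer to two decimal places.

0.99

Mean return μ = 19.00 / 7 = 2.7143%
Σ(r − μ)² = 48.0886; population σ = √(48.0886/7) = 2.6210%
Sharpe = (μ − rf) / σ = (2.7143 − 0.11) / 2.6210 = 2.6043 / 2.6210 = 0.9936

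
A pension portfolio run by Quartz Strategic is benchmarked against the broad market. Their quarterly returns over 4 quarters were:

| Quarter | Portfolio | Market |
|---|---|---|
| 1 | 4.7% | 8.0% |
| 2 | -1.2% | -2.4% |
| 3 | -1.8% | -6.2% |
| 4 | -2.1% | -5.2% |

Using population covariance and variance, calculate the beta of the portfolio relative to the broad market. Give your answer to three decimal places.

0.489

r̄p = -0.1000%,  r̄m = -1.4500%
Cov = Σ(rp − r̄p)(rm − r̄m) / 4 = 15.4950
Var(rm) = Σ(rm − r̄m)² / 4 = 31.7075
β = Cov / Var = 15.4950 / 31.7075 = 0.4887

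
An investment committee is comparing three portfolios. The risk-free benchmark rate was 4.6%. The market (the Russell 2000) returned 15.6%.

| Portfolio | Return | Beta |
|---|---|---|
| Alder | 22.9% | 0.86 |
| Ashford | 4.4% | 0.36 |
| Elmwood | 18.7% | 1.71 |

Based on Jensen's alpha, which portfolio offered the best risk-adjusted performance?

Alder: α = 22.9% − [4.6% + 0.86 × (15.6% − 4.6%)] = 8.840
Ashford: α = 4.4% − [4.6% + 0.36 × (15.6% − 4.6%)] = -4.160
Elmwood: α = 18.7% − [4.6% + 1.71 × (15.6% − 4.6%)] = -4.710
Highest: Alder (8.840).

Alder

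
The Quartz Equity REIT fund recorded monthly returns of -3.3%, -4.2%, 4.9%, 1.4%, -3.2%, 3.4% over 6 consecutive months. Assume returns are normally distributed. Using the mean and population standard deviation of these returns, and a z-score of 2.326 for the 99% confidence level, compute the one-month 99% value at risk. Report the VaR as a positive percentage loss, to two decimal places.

8.45

Mean return r̄ = -1.00 / 6 = -0.1667%
Σ(r − r̄)² = (-3.3 − (-0.1667))² + (-4.2 − (-0.1667))² + … = 76.1333
population σ = √(76.1333 / 6) = √12.6889 = 3.5621%
VaR = −(r̄ − z·σ) = −(-0.1667 − 2.326 × 3.5621) = −(-8.4521) = 8.4521%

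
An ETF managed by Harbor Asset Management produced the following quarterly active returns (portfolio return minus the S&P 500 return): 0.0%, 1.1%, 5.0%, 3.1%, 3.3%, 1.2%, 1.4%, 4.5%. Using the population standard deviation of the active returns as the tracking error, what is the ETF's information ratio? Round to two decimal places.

1.47

r̄ = (0 + 1.1 + 5 + 3.1 + 3.3 + 1.2 + 1.4 + 4.5) / 8 = 19.60 / 8 = 2.4500%
Σ(r − r̄)² = (0 − 2.4500)² + (1.1 − 2.4500)² + … = 22.3400
population σ = √(22.3400 / 8) = √2.7925 = 1.6711%
IR = r̄ / tracking error = 2.4500 / 1.6711 = 1.4661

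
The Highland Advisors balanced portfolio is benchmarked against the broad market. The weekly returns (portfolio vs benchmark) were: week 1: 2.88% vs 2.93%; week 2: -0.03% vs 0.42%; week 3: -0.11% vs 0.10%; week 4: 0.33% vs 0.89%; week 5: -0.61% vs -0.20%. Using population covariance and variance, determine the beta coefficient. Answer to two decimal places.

1.10

r̄p = 0.4920%,  r̄m = 0.8280%
Cov = Σ(rp − r̄p)(rm − r̄m) / 5 = 1.3587
Var(rm) = Σ(rm − r̄m)² / 5 = 1.2351
β = Cov / Var = 1.3587 / 1.2351 = 1.1001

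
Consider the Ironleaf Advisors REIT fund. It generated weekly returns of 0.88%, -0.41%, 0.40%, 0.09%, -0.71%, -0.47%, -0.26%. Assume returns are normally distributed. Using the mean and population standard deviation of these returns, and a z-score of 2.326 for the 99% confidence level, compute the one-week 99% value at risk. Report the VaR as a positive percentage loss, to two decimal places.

1.27

Mean return r̄ = -0.480 / 7 = -0.0686%
Population std dev = √[1.8703 / 7] = 0.5169%
VaR = −(r̄ − z·σ) = −(-0.0686 − 2.326 × 0.5169) = −(-1.2709) = 1.2709%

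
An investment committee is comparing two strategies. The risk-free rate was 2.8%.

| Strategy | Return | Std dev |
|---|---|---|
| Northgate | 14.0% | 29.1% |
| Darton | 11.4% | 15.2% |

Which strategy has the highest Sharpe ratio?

Northgate: Sharpe ratio = (14.0% − 2.8%) / 29.1% = 0.385
Darton: Sharpe ratio = (11.4% − 2.8%) / 15.2% = 0.566
Highest: Darton (0.566).

Darton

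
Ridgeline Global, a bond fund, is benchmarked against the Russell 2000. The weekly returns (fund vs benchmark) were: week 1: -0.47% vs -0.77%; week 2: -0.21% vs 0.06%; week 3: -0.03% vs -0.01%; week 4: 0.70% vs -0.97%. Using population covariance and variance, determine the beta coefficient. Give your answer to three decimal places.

r̄p = -0.0025%,  r̄m = -0.4225%
Cov = Σ(rp − r̄p)(rm − r̄m) / 4 = -0.0834
Var(rm) = Σ(rm − r̄m)² / 4 = 0.2059
β = Cov / Var = -0.0834 / 0.2059 = -0.4051

-0.405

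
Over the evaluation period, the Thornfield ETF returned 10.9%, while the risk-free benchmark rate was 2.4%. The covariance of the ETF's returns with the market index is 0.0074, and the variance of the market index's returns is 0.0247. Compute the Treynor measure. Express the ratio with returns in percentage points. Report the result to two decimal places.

28.37

β = Cov / Var = 0.0074 / 0.0247 = 0.2996
Treynor = (Rp − Rf) / β = (10.9% − 2.4%) / 0.2996 = 8.50 / 0.2996 = 28.3712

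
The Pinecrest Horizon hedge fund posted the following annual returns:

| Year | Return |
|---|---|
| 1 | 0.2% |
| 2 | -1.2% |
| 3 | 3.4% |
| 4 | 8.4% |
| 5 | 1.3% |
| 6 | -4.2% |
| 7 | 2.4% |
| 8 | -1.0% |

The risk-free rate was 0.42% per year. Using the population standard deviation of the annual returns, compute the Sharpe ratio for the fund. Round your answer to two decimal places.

μ = (0.2 − 1.2 + 3.4 + 8.4 + 1.3 − 4.2 + 2.4 − 1) / 8 = 9.30 / 8 = 1.1625%
Σ(r − μ)² = 98.8788; population σ = √(98.8788/8) = 3.5157%
Sharpe = (μ − rf) / σ = (1.1625 − 0.42) / 3.5157 = 0.7425 / 3.5157 = 0.2112

0.21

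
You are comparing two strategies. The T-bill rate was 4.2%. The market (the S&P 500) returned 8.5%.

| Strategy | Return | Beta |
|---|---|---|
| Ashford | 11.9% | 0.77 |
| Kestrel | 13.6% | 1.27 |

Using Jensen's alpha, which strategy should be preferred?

Ashford: α = 11.9% − [4.2% + 0.77 × (8.5% − 4.2%)] = 4.389
Kestrel: α = 13.6% − [4.2% + 1.27 × (8.5% − 4.2%)] = 3.939
Highest: Ashford (4.389).

Ashford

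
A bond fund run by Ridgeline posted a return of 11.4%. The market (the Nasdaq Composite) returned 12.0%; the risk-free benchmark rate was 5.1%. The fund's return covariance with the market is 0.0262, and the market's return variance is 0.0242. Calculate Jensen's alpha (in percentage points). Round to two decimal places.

β = Cov / Var = 0.0262 / 0.0242 = 1.0826
E[R] = Rf + β(Rm − Rf) = 5.1% + 1.0826 × (12.0% − 5.1%) = 12.5699%
α = Rp − E[R] = 11.4% − 12.5699% = -1.1699

-1.17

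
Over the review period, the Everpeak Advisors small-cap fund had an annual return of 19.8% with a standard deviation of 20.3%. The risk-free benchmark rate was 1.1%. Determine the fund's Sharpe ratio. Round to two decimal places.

Sharpe = (Rp − Rf) / σp = (19.8% − 1.1%) / 20.3% = 18.70% / 20.3% = 0.9212

0.92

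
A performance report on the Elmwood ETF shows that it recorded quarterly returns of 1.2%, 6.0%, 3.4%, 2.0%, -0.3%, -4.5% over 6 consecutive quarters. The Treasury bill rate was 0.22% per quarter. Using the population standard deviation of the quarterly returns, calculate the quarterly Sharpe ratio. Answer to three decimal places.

Mean return r̄ = 7.80 / 6 = 1.3000%
Σ(r − r̄)² = (1.2 − 1.3000)² + (6 − 1.3000)² + … = 63.2000
population σ = √(63.2000 / 6) = √10.5333 = 3.2455%
Sharpe = (r̄ − rf) / σ = (1.3000 − 0.22) / 3.2455 = 1.0800 / 3.2455 = 0.3328

0.333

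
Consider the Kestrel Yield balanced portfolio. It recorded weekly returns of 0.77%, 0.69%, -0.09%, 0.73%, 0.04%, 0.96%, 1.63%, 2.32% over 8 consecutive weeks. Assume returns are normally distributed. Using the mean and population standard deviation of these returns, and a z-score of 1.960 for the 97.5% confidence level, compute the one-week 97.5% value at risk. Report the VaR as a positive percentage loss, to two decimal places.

0.57

μ = (0.77 + 0.69 − 0.09 + 0.73 + 0.04 + 0.96 + 1.63 + 2.32) / 8 = 7.050 / 8 = 0.8813%
Population σ = √[Σ(r − μ)² / 8] = √[4.3597 / 8] = √0.5450 = 0.7382%
VaR = −(μ − z·σ) = −(0.8813 − 1.960 × 0.7382) = −(-0.5656) = 0.5656%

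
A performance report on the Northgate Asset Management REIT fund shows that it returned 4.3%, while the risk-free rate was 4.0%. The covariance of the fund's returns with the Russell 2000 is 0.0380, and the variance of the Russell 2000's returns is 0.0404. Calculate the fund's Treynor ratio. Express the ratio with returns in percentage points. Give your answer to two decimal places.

β = Cov / Var = 0.0380 / 0.0404 = 0.9406
Treynor = (Rp − Rf) / β = (4.3% − 4.0%) / 0.9406 = 0.30 / 0.9406 = 0.3189

0.32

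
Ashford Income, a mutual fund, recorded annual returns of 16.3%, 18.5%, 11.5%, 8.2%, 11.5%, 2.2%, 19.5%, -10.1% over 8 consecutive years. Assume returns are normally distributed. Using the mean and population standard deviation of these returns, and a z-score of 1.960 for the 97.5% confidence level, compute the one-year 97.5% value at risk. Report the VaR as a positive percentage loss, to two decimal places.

μ = (16.3 + 18.5 + 11.5 + 8.2 + 11.5 + 2.2 + 19.5 − 10.1) / 8 = 77.60 / 8 = 9.7000%
Σ(r − μ)² = 674.0600; population σ = √(674.0600/8) = 9.1792%
VaR = −(μ − z·σ) = −(9.7000 − 1.960 × 9.1792) = −(-8.2912) = 8.2912%

8.29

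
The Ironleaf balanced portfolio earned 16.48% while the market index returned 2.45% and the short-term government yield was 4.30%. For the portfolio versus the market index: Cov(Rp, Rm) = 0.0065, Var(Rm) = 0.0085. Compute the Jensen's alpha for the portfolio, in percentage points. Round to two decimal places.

β = Cov / Var = 0.0065 / 0.0085 = 0.7647
E[R] = Rf + β(Rm − Rf) = 4.30% + 0.7647 × (2.45% − 4.30%) = 2.8853%
α = Rp − E[R] = 16.48% − 2.8853% = 13.5947

13.59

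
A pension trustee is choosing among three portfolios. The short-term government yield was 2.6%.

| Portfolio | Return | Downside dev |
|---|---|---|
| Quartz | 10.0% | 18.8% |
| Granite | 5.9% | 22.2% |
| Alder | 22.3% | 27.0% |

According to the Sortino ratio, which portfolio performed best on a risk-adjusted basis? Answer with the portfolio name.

Quartz: Sortino ratio = (10.0% − 2.6%) / 18.8% = 0.394
Granite: Sortino ratio = (5.9% − 2.6%) / 22.2% = 0.149
Alder: Sortino ratio = (22.3% − 2.6%) / 27.0% = 0.730
Highest: Alder (0.730).

Alder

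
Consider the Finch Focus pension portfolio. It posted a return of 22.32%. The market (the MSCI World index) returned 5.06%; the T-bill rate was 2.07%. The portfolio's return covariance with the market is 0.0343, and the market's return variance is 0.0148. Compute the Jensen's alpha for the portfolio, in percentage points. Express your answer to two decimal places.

13.32

β = Cov / Var = 0.0343 / 0.0148 = 2.3176
E[R] = Rf + β(Rm − Rf) = 2.07% + 2.3176 × (5.06% − 2.07%) = 8.9996%
α = Rp − E[R] = 22.32% − 8.9996% = 13.3204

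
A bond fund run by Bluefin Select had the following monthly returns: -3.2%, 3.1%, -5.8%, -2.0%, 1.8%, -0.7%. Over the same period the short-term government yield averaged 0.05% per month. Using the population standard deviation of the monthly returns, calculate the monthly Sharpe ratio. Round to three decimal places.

Mean return r̄ = -6.80 / 6 = -1.1333%
Population σ = √[Σ(r − r̄)² / 6] = √[53.5133 / 6] = √8.9189 = 2.9865%
Sharpe = (r̄ − rf) / σ = (-1.1333 − 0.05) / 2.9865 = -1.1833 / 2.9865 = -0.3962

-0.396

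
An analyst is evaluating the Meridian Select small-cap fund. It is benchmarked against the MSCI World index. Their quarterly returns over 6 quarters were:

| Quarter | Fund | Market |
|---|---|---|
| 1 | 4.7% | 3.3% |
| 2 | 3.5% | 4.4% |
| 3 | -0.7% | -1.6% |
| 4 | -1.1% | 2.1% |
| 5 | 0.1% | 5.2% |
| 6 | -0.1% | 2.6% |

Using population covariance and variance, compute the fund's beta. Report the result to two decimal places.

r̄p = 1.0667%,  r̄m = 2.6667%
Cov = Σ(rp − r̄p)(rm − r̄m) / 6 = 2.1522
Var(rm) = Σ(rm − r̄m)² / 6 = 4.7256
β = Cov / Var = 2.1522 / 4.7256 = 0.4554

0.46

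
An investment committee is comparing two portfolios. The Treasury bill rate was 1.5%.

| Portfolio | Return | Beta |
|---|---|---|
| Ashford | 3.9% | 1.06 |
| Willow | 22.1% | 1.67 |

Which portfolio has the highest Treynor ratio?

Willow

Ashford: Treynor = (3.9% − 1.5%) / 1.06 = 2.264
Willow: Treynor = (22.1% − 1.5%) / 1.67 = 12.335
Highest: Willow (12.335).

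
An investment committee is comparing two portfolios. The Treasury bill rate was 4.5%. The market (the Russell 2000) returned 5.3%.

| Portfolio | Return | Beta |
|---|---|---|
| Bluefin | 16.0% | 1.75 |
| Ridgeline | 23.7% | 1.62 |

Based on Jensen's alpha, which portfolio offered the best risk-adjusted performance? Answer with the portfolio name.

Bluefin: α = 16.0% − [4.5% + 1.75 × (5.3% − 4.5%)] = 10.100
Ridgeline: α = 23.7% − [4.5% + 1.62 × (5.3% − 4.5%)] = 17.904
Highest: Ridgeline (17.904).

Ridgeline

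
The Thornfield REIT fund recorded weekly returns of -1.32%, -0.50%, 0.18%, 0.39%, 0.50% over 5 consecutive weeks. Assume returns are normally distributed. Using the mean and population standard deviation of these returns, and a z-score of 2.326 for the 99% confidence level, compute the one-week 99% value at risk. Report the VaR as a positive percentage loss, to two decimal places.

1.73

μ = (-1.32 − 0.5 + 0.18 + 0.39 + 0.5) / 5 = -0.1500%
Σ(r − μ)² = (-1.32 − (-0.1500))² + (-0.5 − (-0.1500))² + (0.18 − (-0.1500))² + … = 2.3144
σ = √[2.3144 / 5] = 0.6804%
VaR = −(μ − z·σ) = −(-0.1500 − 2.326 × 0.6804) = −(-1.7326) = 1.7326%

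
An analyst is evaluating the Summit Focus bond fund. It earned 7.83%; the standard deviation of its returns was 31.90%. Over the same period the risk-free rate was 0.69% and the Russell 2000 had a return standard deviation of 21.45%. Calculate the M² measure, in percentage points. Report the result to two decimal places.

5.49

Sharpe = (Rp − Rf) / σp = (7.83% − 0.69%) / 31.90% = 0.2238
M² = Rf + Sharpe × σm = 0.69% + 0.2238 × 21.45% = 5.4905%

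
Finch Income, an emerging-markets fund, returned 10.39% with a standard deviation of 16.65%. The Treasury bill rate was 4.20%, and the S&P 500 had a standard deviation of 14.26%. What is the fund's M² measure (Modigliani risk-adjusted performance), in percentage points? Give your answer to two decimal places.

Sharpe = (Rp − Rf) / σp = (10.39% − 4.20%) / 16.65% = 0.3718
M² = Rf + Sharpe × σm = 4.20% + 0.3718 × 14.26% = 9.5019%

9.50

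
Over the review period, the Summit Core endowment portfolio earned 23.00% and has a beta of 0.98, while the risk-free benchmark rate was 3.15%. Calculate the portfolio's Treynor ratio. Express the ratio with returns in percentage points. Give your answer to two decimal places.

20.26

Treynor = (Rp − Rf) / β = (23.00% − 3.15%) / 0.98 = 19.85 / 0.98 = 20.2551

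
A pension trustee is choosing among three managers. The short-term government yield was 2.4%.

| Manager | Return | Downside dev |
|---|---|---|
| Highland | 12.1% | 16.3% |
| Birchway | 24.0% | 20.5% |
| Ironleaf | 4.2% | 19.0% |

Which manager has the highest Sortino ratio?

Birchway

Highland: Sortino ratio = (12.1% − 2.4%) / 16.3% = 0.595
Birchway: Sortino ratio = (24.0% − 2.4%) / 20.5% = 1.054
Ironleaf: Sortino ratio = (4.2% − 2.4%) / 19.0% = 0.095
Highest: Birchway (1.054).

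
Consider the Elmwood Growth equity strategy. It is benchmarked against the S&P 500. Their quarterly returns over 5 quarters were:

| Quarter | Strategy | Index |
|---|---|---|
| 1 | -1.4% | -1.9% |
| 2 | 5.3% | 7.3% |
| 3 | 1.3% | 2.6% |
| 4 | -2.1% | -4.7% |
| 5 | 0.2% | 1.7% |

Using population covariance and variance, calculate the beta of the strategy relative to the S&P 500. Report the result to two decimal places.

r̄p = 0.6600%,  r̄m = 1.0000%
Cov = Σ(rp − r̄p)(rm − r̄m) / 5 = 10.3280
Var(rm) = Σ(rm − r̄m)² / 5 = 16.7280
β = Cov / Var = 10.3280 / 16.7280 = 0.6174

0.62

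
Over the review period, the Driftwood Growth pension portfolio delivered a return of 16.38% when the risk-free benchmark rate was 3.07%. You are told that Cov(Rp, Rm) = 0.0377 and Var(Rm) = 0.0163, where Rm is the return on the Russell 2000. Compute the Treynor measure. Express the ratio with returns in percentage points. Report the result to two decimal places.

β = Cov / Var = 0.0377 / 0.0163 = 2.3129
Treynor = (Rp − Rf) / β = (16.38% − 3.07%) / 2.3129 = 13.31 / 2.3129 = 5.7547

5.75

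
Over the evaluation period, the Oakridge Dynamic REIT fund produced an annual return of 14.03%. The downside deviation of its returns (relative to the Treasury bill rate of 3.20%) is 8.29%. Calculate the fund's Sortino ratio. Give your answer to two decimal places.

Sortino = (Rp − Rf) / σd = (14.03% − 3.20%) / 8.29% = 10.83% / 8.29% = 1.3064

1.31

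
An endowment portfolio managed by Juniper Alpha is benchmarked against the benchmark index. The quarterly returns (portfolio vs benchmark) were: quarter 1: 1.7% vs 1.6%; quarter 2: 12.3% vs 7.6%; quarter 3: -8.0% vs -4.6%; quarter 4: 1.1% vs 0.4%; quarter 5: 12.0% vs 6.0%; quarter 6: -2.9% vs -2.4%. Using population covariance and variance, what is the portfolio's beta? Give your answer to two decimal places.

r̄p = 2.7000%,  r̄m = 1.4333%
Cov = Σ(rp − r̄p)(rm − r̄m) / 6 = 31.5300
Var(rm) = Σ(rm − r̄m)² / 6 = 18.5122
β = Cov / Var = 31.5300 / 18.5122 = 1.7032

1.70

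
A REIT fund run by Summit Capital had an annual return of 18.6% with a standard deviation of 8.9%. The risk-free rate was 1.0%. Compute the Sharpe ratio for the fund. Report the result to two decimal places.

Sharpe = (Rp − Rf) / σp = (18.6% − 1.0%) / 8.9% = 17.60% / 8.9% = 1.9775

1.98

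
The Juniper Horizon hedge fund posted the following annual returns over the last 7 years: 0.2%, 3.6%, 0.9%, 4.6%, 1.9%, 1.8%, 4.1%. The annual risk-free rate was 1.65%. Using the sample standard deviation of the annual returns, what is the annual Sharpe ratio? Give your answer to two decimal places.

0.47

r̄ = (0.2 + 3.6 + 0.9 + 4.6 + 1.9 + 1.8 + 4.1) / 7 = 17.10 / 7 = 2.4429%
Sample σ = √[Σ(r − r̄)² / 6] = √[16.8571 / 6] = √2.8095 = 1.6762%
Sharpe = (r̄ − rf) / σ = (2.4429 − 1.65) / 1.6762 = 0.7929 / 1.6762 = 0.4730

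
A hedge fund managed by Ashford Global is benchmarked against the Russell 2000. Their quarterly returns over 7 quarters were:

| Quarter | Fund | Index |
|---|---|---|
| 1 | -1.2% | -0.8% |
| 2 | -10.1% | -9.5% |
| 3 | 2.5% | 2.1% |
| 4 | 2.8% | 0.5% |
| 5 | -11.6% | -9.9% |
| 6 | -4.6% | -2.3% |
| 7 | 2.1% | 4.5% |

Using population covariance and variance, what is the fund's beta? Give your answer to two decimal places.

1.05

r̄p = -2.8714%,  r̄m = -2.2000%
Cov = Σ(rp − r̄p)(rm − r̄m) / 7 = 27.7443
Var(rm) = Σ(rm − r̄m)² / 7 = 26.4600
β = Cov / Var = 27.7443 / 26.4600 = 1.0485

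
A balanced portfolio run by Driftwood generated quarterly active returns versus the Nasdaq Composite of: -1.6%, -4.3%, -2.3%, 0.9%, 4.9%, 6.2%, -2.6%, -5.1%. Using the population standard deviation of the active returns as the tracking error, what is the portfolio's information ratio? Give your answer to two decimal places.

-0.13

μ = (-1.6 − 4.3 − 2.3 + 0.9 + 4.9 + 6.2 − 2.6 − 5.1) / 8 = -0.4875%
Population σ = √[Σ(r − μ)² / 8] = √[120.4688 / 8] = √15.0586 = 3.8805%
IR = μ / tracking error = -0.4875 / 3.8805 = -0.1256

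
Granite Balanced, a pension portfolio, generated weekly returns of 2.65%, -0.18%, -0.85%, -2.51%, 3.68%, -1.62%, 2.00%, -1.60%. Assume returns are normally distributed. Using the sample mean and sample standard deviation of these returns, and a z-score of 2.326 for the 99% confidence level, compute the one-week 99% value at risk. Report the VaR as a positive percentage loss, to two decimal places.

r̄ = (2.65 − 0.18 − 0.85 − 2.51 + 3.68 − 1.62 + 2 − 1.6) / 8 = 0.1963%
Σ(r − r̄)² = (2.65 − 0.1963)² + (-0.18 − 0.1963)² + (-0.85 − 0.1963)² + … = 36.4962
σ = √[36.4962 / 7] = 2.2834%
VaR = −(r̄ − z·σ) = −(0.1963 − 2.326 × 2.2834) = −(-5.1149) = 5.1149%

5.11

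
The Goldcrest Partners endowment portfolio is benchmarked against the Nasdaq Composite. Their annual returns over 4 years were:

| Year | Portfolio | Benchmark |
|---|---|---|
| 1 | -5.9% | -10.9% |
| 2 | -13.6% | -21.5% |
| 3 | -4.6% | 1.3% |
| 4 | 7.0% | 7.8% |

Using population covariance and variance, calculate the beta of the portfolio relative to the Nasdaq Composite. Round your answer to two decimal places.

0.60

r̄p = -4.2750%,  r̄m = -5.8250%
Cov = Σ(rp − r̄p)(rm − r̄m) / 4 = 76.4306
Var(rm) = Σ(rm − r̄m)² / 4 = 126.9669
β = Cov / Var = 76.4306 / 126.9669 = 0.6020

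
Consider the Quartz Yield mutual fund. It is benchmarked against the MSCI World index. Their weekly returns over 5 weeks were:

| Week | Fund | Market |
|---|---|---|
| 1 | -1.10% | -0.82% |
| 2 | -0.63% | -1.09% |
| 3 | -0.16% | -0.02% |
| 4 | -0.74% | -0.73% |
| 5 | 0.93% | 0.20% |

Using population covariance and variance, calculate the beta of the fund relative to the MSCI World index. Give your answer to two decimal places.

r̄p = -0.3400%,  r̄m = -0.4920%
Cov = Σ(rp − r̄p)(rm − r̄m) / 5 = 0.2963
Var(rm) = Σ(rm − r̄m)² / 5 = 0.2447
β = Cov / Var = 0.2963 / 0.2447 = 1.2109

1.21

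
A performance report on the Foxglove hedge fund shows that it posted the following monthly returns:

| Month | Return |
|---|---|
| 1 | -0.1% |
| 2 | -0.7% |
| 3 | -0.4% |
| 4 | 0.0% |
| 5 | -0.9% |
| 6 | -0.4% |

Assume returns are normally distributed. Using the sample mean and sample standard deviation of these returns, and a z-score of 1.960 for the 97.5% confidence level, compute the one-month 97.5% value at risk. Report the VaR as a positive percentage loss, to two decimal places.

1.09

μ = (-0.1 − 0.7 − 0.4 + 0 − 0.9 − 0.4) / 6 = -0.4167%
Sample std dev = √[0.5883 / 5] = 0.3430%
VaR = −(μ − z·σ) = −(-0.4167 − 1.960 × 0.3430) = −(-1.0890) = 1.0890%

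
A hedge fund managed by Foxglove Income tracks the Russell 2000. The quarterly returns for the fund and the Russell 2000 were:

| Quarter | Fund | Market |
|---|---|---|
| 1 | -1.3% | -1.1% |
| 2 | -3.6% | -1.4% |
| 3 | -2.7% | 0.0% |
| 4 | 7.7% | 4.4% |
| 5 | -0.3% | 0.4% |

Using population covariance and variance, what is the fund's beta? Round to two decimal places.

1.86

r̄p = -0.0400%,  r̄m = 0.4600%
Cov = Σ(rp − r̄p)(rm − r̄m) / 5 = 8.0644
Var(rm) = Σ(rm − r̄m)² / 5 = 4.3264
β = Cov / Var = 8.0644 / 4.3264 = 1.8640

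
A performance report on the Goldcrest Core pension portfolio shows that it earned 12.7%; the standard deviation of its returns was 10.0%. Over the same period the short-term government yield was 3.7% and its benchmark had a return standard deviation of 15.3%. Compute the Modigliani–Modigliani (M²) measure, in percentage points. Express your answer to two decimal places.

Sharpe = (Rp − Rf) / σp = (12.7% − 3.7%) / 10.0% = 0.9000
M² = Rf + Sharpe × σm = 3.7% + 0.9000 × 15.3% = 17.4700%

17.47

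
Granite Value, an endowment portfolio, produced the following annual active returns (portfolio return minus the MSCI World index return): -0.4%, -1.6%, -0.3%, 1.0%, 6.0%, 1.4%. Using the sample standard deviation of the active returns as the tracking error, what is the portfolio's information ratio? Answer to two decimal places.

0.38

μ = (-0.4 − 1.6 − 0.3 + 1 + 6 + 1.4) / 6 = 6.10 / 6 = 1.0167%
Sample std dev = √[35.5683 / 5] = 2.6671%
IR = μ / tracking error = 1.0167 / 2.6671 = 0.3812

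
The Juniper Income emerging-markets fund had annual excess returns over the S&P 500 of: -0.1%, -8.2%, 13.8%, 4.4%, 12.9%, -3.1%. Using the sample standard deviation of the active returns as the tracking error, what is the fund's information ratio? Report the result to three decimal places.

Mean return r̄ = 19.70 / 6 = 3.2833%
Sample std dev = √[388.3883 / 5] = 8.8135%
IR = r̄ / tracking error = 3.2833 / 8.8135 = 0.3725

0.373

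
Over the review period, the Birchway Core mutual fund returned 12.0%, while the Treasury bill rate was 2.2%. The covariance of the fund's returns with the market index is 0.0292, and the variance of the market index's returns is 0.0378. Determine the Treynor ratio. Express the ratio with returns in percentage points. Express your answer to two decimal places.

12.69

β = Cov / Var = 0.0292 / 0.0378 = 0.7725
Treynor = (Rp − Rf) / β = (12.0% − 2.2%) / 0.7725 = 9.80 / 0.7725 = 12.6861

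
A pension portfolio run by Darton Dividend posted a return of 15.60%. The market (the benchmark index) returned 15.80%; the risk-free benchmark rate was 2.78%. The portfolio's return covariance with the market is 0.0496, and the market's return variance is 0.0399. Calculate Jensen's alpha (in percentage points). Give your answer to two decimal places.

β = Cov / Var = 0.0496 / 0.0399 = 1.2431
E[R] = Rf + β(Rm − Rf) = 2.78% + 1.2431 × (15.80% − 2.78%) = 18.9652%
α = Rp − E[R] = 15.60% − 18.9652% = -3.3652

-3.37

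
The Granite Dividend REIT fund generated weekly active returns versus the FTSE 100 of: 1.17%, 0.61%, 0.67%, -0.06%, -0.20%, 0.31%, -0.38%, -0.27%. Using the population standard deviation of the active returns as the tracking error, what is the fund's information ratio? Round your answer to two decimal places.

r̄ = (1.17 + 0.61 + 0.67 − 0.06 − 0.2 + 0.31 − 0.38 − 0.27) / 8 = 1.850 / 8 = 0.2313%
Σ(r − r̄)² = (1.17 − 0.2313)² + (0.61 − 0.2313)² + … = 2.1191
σ = √[2.1191 / 8] = 0.5147%
IR = r̄ / tracking error = 0.2313 / 0.5147 = 0.4494

0.45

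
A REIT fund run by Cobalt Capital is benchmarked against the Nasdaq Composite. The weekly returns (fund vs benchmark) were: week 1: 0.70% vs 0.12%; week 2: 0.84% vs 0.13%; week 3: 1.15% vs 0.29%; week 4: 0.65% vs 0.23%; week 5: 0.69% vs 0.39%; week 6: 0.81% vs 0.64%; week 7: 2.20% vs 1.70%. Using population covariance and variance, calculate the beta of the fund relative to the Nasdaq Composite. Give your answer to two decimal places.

0.90

r̄p = 1.0057%,  r̄m = 0.5000%
Cov = Σ(rp − r̄p)(rm − r̄m) / 7 = 0.2405
Var(rm) = Σ(rm − r̄m)² / 7 = 0.2671
β = Cov / Var = 0.2405 / 0.2671 = 0.9004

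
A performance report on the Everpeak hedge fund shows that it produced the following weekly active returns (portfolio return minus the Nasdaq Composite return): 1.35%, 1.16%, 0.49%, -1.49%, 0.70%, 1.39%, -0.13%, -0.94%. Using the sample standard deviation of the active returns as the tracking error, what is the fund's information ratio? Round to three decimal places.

0.293

r̄ = (1.35 + 1.16 + 0.49 − 1.49 + 0.7 + 1.39 − 0.13 − 0.94) / 8 = 0.3163%
Σ(r − r̄)² = 8.1508; sample σ = √(8.1508/7) = 1.0791%
IR = r̄ / tracking error = 0.3163 / 1.0791 = 0.2931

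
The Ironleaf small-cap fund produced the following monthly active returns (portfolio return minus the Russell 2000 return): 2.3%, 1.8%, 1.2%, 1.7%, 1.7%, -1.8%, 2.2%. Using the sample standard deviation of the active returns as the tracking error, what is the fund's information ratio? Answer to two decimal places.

0.92

r̄ = (2.3 + 1.8 + 1.2 + 1.7 + 1.7 − 1.8 + 2.2) / 7 = 9.10 / 7 = 1.3000%
Sample σ = √[Σ(r − r̄)² / 6] = √[12.0000 / 6] = √2.0000 = 1.4142%
IR = r̄ / tracking error = 1.3000 / 1.4142 = 0.9192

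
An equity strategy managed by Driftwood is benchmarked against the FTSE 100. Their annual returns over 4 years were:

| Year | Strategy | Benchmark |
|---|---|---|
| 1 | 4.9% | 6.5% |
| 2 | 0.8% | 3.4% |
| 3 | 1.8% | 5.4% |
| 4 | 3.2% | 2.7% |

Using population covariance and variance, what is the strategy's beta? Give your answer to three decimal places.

r̄p = 2.6750%,  r̄m = 4.5000%
Cov = Σ(rp − r̄p)(rm − r̄m) / 4 = 1.1950
Var(rm) = Σ(rm − r̄m)² / 4 = 2.3150
β = Cov / Var = 1.1950 / 2.3150 = 0.5162

0.516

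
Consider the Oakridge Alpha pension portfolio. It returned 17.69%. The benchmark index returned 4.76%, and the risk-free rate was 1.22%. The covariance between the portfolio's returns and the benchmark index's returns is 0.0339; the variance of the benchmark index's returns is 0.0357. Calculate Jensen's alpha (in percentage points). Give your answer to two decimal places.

β = Cov / Var = 0.0339 / 0.0357 = 0.9496
E[R] = Rf + β(Rm − Rf) = 1.22% + 0.9496 × (4.76% − 1.22%) = 4.5816%
α = Rp − E[R] = 17.69% − 4.5816% = 13.1084

13.11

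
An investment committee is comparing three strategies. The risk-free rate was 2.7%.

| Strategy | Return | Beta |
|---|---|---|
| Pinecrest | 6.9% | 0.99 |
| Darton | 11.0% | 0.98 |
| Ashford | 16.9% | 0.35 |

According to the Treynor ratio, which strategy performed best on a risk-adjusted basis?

Pinecrest: Treynor = (6.9% − 2.7%) / 0.99 = 4.242
Darton: Treynor = (11.0% − 2.7%) / 0.98 = 8.469
Ashford: Treynor = (16.9% − 2.7%) / 0.35 = 40.571
Highest: Ashford (40.571).

Ashford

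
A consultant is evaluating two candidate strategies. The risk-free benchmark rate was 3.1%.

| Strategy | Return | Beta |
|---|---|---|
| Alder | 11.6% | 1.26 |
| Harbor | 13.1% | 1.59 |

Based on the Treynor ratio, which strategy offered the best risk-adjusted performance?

Alder

Alder: Treynor = (11.6% − 3.1%) / 1.26 = 6.746
Harbor: Treynor = (13.1% − 3.1%) / 1.59 = 6.289
Highest: Alder (6.746).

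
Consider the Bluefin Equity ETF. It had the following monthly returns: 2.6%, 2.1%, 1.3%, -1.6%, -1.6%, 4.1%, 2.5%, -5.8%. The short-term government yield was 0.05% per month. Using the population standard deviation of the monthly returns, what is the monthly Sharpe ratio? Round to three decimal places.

0.132

Mean return r̄ = 3.60 / 8 = 0.4500%
Σ(r − r̄)² = (2.6 − 0.4500)² + (2.1 − 0.4500)² + … = 73.0600
population σ = √(73.0600 / 8) = √9.1325 = 3.0220%
Sharpe = (r̄ − rf) / σ = (0.4500 − 0.05) / 3.0220 = 0.4000 / 3.0220 = 0.1324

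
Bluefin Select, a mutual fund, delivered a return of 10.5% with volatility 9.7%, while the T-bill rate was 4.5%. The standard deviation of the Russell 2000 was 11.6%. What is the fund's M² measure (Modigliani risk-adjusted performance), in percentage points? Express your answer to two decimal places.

11.68

Sharpe = (Rp − Rf) / σp = (10.5% − 4.5%) / 9.7% = 0.6186
M² = Rf + Sharpe × σm = 4.5% + 0.6186 × 11.6% = 11.6758%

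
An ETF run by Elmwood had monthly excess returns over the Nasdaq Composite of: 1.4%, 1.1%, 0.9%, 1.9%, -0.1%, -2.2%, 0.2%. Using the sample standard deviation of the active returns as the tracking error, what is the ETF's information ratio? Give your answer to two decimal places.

0.34

μ = (1.4 + 1.1 + 0.9 + 1.9 − 0.1 − 2.2 + 0.2) / 7 = 0.4571%
Sample std dev = √[11.0171 / 6] = 1.3551%
IR = μ / tracking error = 0.4571 / 1.3551 = 0.3373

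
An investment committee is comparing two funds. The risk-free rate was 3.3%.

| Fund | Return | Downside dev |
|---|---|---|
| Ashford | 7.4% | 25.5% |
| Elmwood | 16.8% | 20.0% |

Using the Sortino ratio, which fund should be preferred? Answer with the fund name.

Ashford: Sortino ratio = (7.4% − 3.3%) / 25.5% = 0.161
Elmwood: Sortino ratio = (16.8% − 3.3%) / 20.0% = 0.675
Highest: Elmwood (0.675).

Elmwood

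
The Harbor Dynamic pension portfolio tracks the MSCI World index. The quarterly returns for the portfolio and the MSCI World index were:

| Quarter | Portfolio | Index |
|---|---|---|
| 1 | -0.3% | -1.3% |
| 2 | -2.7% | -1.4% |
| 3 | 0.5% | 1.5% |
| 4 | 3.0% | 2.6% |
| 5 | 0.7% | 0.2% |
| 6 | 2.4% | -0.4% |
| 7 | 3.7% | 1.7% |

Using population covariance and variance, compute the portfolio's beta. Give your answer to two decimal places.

1.04

r̄p = 1.0429%,  r̄m = 0.4143%
Cov = Σ(rp − r̄p)(rm − r̄m) / 7 = 2.1665
Var(rm) = Σ(rm − r̄m)² / 7 = 2.0784
β = Cov / Var = 2.1665 / 2.0784 = 1.0424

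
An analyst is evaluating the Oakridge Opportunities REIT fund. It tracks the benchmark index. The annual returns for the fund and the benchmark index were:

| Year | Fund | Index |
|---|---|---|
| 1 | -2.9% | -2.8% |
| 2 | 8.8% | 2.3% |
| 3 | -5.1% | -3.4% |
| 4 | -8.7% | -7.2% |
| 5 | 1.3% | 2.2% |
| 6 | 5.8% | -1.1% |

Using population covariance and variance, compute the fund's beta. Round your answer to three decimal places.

r̄p = -0.1333%,  r̄m = -1.6667%
Cov = Σ(rp − r̄p)(rm − r̄m) / 6 = 17.2478
Var(rm) = Σ(rm − r̄m)² / 6 = 10.9856
β = Cov / Var = 17.2478 / 10.9856 = 1.5700

1.570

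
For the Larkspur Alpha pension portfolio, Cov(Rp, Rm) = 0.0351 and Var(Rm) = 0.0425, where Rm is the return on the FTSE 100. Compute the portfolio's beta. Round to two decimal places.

β = Cov(Rp, Rm) / Var(Rm) = 0.0351 / 0.0425 = 0.8259

0.83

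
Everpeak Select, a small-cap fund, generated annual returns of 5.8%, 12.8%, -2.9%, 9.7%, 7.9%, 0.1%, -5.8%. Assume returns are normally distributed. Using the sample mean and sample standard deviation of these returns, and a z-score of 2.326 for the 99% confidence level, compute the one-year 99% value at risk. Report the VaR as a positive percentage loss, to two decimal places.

12.15

Mean return r̄ = 27.60 / 7 = 3.9429%
Sample σ = √[Σ(r − r̄)² / 6] = √[287.2171 / 6] = √47.8695 = 6.9188%
VaR = −(r̄ − z·σ) = −(3.9429 − 2.326 × 6.9188) = −(-12.1502) = 12.1502%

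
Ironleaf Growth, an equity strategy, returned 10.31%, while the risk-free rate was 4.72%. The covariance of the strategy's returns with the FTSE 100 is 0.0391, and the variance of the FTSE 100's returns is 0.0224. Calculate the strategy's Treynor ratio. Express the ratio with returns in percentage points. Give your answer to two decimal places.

β = Cov / Var = 0.0391 / 0.0224 = 1.7455
Treynor = (Rp − Rf) / β = (10.31% − 4.72%) / 1.7455 = 5.59 / 1.7455 = 3.2025

3.20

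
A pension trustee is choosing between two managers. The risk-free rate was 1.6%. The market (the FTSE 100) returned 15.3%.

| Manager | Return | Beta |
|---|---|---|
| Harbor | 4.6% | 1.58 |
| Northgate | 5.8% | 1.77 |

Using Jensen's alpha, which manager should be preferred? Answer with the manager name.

Harbor

Harbor: α = 4.6% − [1.6% + 1.58 × (15.3% − 1.6%)] = -18.646
Northgate: α = 5.8% − [1.6% + 1.77 × (15.3% − 1.6%)] = -20.049
Highest: Harbor (-18.646).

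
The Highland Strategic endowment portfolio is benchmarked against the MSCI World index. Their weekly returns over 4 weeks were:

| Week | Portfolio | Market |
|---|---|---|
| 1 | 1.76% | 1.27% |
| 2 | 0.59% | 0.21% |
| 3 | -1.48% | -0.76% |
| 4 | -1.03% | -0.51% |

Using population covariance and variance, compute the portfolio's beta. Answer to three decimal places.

r̄p = -0.0400%,  r̄m = 0.0525%
Cov = Σ(rp − r̄p)(rm − r̄m) / 4 = 1.0044
Var(rm) = Σ(rm − r̄m)² / 4 = 0.6209
β = Cov / Var = 1.0044 / 0.6209 = 1.6177

1.618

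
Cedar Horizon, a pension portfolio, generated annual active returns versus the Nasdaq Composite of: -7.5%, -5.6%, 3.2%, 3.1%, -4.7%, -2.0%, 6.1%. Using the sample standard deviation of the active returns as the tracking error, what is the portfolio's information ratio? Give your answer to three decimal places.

Mean return μ = -7.40 / 7 = -1.0571%
Σ(r − μ)² = 162.9371; sample σ = √(162.9371/6) = 5.2112%
IR = μ / tracking error = -1.0571 / 5.2112 = -0.2029

-0.203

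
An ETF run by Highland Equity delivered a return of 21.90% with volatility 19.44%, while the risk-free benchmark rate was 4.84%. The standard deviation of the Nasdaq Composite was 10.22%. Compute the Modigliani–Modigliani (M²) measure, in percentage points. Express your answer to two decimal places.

Sharpe = (Rp − Rf) / σp = (21.90% − 4.84%) / 19.44% = 0.8776
M² = Rf + Sharpe × σm = 4.84% + 0.8776 × 10.22% = 13.8091%

13.81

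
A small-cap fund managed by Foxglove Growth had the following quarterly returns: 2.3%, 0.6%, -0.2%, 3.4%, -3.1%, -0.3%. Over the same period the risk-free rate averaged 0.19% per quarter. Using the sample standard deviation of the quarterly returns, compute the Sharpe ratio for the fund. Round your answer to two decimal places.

0.11

Mean return r̄ = 2.70 / 6 = 0.4500%
Sample std dev = √[25.7350 / 5] = 2.2687%
Sharpe = (r̄ − rf) / σ = (0.4500 − 0.19) / 2.2687 = 0.2600 / 2.2687 = 0.1146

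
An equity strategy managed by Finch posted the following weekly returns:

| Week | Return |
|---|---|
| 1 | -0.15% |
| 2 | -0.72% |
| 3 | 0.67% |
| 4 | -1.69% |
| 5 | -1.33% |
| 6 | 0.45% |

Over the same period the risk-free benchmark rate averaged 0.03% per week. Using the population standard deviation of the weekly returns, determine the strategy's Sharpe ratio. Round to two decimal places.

-0.57

μ = (-0.15 − 0.72 + 0.67 − 1.69 − 1.33 + 0.45) / 6 = -2.770 / 6 = -0.4617%
Population σ = √[Σ(r − μ)² / 6] = √[4.5385 / 6] = √0.7564 = 0.8697%
Sharpe = (μ − rf) / σ = (-0.4617 − 0.03) / 0.8697 = -0.4917 / 0.8697 = -0.5654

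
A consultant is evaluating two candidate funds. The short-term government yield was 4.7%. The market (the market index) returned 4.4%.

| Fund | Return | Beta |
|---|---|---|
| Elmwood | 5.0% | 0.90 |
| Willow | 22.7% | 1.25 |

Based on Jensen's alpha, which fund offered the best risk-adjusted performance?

Willow

Elmwood: α = 5.0% − [4.7% + 0.90 × (4.4% − 4.7%)] = 0.570
Willow: α = 22.7% − [4.7% + 1.25 × (4.4% − 4.7%)] = 18.375
Highest: Willow (18.375).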